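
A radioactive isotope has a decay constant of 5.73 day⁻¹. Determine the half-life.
t½ = ln(2)/λ = 0.121 days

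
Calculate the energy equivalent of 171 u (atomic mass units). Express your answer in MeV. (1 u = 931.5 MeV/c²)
E = mc² = 1.593e5 MeV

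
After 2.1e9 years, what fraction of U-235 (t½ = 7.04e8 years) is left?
N/N₀ = (1/2)^(t/t½) = 0.1265 = 12.6%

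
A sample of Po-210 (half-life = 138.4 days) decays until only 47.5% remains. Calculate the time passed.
t = t½ × log₂(N₀/N) = 148.6 days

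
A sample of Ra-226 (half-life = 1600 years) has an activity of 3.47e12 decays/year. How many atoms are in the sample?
N = A/λ = 8.01e15 atoms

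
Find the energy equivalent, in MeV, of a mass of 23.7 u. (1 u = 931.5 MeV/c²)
E = mc² = 22080 MeV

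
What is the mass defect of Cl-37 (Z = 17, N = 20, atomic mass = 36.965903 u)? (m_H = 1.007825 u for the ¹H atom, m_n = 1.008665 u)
Δm = Z·m_H + N·m_n − M = 0.3404 u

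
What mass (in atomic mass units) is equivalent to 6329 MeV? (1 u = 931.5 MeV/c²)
m = E/c² = 6.794 u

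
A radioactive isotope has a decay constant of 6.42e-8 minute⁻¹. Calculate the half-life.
t½ = ln(2)/λ = 1.08e7 minutes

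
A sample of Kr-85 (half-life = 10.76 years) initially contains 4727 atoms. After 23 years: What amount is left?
N = N₀(1/2)^(t/t½) = 1074 atoms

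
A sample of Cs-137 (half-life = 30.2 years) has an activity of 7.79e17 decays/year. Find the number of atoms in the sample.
N = A/λ = 3.394e19 atoms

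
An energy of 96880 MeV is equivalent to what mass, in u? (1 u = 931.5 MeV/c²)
m = E/c² = 104 u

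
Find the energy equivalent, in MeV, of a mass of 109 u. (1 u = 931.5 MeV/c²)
E = mc² = 1.015e5 MeV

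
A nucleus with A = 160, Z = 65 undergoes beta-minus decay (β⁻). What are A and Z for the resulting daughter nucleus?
Daughter: A = 160, Z = 66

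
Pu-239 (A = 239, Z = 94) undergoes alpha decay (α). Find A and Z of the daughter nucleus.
Daughter: A = 235, Z = 92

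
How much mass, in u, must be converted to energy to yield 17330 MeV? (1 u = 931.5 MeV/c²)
m = E/c² = 18.6 u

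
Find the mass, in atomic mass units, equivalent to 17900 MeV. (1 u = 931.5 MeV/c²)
m = E/c² = 19.22 u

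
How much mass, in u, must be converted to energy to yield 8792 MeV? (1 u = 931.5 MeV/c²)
m = E/c² = 9.439 u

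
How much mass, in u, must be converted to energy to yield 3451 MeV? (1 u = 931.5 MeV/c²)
m = E/c² = 3.705 u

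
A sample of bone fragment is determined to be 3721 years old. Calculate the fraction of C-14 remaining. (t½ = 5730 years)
N/N₀ = (1/2)^(t/t½) = 0.6376 = 63.8%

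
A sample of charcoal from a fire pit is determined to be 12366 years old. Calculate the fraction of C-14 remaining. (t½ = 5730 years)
N/N₀ = (1/2)^(t/t½) = 0.224 = 22.4%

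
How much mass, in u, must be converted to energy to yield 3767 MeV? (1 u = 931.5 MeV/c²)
m = E/c² = 4.044 u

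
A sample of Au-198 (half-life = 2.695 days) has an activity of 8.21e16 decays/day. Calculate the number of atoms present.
N = A/λ = 3.192e17 atoms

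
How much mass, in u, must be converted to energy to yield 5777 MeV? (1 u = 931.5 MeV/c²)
m = E/c² = 6.202 u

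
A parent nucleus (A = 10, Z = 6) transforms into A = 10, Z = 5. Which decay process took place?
ΔA = 0, ΔZ = -1 ⇒ beta-plus decay (β⁺) or electron capture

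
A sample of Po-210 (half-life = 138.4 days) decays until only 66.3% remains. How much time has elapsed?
t = t½ × log₂(N₀/N) = 82.06 days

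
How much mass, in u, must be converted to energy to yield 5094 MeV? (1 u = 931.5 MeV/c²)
m = E/c² = 5.469 u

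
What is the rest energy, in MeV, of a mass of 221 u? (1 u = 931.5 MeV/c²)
E = mc² = 2.059e5 MeV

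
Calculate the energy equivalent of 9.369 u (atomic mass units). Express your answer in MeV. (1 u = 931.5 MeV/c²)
E = mc² = 8727 MeV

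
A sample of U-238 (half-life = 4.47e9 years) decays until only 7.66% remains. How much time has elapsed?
t = t½ × log₂(N₀/N) = 1.657e10 years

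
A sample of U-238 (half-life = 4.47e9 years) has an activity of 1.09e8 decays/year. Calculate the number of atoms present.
N = A/λ = 7.029e17 atoms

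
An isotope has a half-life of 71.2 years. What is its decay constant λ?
λ = ln(2)/t½ = 0.009735 year⁻¹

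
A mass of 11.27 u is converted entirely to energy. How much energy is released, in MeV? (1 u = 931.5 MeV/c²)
E = mc² = 10500 MeV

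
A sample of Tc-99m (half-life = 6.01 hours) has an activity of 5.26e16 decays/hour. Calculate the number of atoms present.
N = A/λ = 4.561e17 atoms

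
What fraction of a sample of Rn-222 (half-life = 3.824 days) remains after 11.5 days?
N/N₀ = (1/2)^(t/t½) = 0.1244 = 12.4%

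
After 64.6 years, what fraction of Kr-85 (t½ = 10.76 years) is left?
N/N₀ = (1/2)^(t/t½) = 0.01558 = 1.56%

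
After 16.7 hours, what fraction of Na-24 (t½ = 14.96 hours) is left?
N/N₀ = (1/2)^(t/t½) = 0.4613 = 46.1%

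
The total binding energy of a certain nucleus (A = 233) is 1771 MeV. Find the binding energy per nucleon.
B.E./A = 1771/233 = 7.601 MeV/nucleon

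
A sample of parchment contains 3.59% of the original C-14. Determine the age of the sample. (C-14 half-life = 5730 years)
Age = t½ × log₂(1/ratio) = 27500 years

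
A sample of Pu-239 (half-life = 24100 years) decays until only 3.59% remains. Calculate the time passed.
t = t½ × log₂(N₀/N) = 1.157e5 years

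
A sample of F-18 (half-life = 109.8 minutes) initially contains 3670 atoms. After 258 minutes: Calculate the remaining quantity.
N = N₀(1/2)^(t/t½) = 720 atoms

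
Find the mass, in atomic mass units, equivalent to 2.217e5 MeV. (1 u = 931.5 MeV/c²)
m = E/c² = 238 u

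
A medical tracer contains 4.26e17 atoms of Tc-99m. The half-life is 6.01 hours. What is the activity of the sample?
A = λN = 4.913e16 decays/hour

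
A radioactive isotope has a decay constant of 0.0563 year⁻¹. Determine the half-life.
t½ = ln(2)/λ = 12.31 years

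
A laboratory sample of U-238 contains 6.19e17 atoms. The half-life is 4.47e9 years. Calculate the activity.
A = λN = 9.599e7 decays/year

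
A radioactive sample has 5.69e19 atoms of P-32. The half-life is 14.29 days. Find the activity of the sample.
A = λN = 2.76e18 decays/day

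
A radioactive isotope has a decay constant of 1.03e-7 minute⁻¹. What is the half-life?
t½ = ln(2)/λ = 6.73e6 minutes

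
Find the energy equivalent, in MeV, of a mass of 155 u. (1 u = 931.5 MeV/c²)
E = mc² = 1.444e5 MeV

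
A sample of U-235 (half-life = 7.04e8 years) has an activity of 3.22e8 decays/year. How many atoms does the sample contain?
N = A/λ = 3.27e17 atoms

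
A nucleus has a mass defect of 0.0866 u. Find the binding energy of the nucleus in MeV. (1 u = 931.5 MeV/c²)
B.E. = Δm × 931.5 = 80.67 MeV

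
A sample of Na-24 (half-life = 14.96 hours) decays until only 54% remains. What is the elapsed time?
t = t½ × log₂(N₀/N) = 13.3 hours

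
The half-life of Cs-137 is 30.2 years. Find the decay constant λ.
λ = ln(2)/t½ = 0.02295 year⁻¹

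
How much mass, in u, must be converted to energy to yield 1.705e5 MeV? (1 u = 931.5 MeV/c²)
m = E/c² = 183 u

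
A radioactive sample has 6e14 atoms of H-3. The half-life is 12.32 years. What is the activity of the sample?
A = λN = 3.376e13 decays/year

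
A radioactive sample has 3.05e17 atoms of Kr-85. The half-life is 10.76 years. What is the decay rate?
A = λN = 1.965e16 decays/year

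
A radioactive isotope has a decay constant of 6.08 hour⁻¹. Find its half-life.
t½ = ln(2)/λ = 0.114 hours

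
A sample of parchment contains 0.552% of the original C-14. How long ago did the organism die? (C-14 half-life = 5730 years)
Age = t½ × log₂(1/ratio) = 42980 years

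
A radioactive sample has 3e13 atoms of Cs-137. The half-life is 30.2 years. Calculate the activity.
A = λN = 6.886e11 decays/year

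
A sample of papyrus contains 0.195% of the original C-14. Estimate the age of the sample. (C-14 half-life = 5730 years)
Age = t½ × log₂(1/ratio) = 51580 years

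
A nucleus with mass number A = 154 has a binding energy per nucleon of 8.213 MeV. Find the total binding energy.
B.E. = 8.213 × 154 = 1265 MeV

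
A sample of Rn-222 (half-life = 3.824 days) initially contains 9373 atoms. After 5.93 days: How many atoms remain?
N = N₀(1/2)^(t/t½) = 3199 atoms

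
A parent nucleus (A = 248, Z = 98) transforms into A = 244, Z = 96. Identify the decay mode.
ΔA = -4, ΔZ = -2 ⇒ alpha decay (α)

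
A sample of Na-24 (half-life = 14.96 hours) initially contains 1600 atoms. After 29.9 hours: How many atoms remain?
N = N₀(1/2)^(t/t½) = 400.4 atoms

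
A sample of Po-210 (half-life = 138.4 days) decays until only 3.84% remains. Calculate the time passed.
t = t½ × log₂(N₀/N) = 650.9 days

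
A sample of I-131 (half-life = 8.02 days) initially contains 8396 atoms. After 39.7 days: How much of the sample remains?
N = N₀(1/2)^(t/t½) = 271.6 atoms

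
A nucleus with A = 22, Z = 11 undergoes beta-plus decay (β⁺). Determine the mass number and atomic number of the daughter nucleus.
Daughter: A = 22, Z = 10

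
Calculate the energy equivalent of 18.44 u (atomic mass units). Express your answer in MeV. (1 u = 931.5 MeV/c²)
E = mc² = 17180 MeV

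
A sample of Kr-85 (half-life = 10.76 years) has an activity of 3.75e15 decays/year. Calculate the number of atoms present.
N = A/λ = 5.821e16 atoms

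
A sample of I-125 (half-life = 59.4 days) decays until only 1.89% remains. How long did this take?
t = t½ × log₂(N₀/N) = 340.1 days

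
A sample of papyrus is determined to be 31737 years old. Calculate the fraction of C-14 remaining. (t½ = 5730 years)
N/N₀ = (1/2)^(t/t½) = 0.02151 = 2.15%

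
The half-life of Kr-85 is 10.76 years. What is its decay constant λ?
λ = ln(2)/t½ = 0.06442 year⁻¹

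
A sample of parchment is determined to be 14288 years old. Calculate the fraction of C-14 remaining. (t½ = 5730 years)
N/N₀ = (1/2)^(t/t½) = 0.1776 = 17.8%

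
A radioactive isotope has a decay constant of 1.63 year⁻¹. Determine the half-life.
t½ = ln(2)/λ = 0.4252 years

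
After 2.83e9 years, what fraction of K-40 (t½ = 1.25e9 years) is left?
N/N₀ = (1/2)^(t/t½) = 0.2082 = 20.8%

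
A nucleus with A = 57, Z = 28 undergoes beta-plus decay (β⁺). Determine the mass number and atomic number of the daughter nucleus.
Daughter: A = 57, Z = 27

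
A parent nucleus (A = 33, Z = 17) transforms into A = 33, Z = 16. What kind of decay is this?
ΔA = 0, ΔZ = -1 ⇒ beta-plus decay (β⁺) or electron capture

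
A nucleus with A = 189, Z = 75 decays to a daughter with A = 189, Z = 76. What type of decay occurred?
ΔA = 0, ΔZ = +1 ⇒ beta-minus decay (β⁻)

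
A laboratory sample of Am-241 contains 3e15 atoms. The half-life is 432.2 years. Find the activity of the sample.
A = λN = 4.811e12 decays/year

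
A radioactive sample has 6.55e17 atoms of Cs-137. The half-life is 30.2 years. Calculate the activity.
A = λN = 1.503e16 decays/year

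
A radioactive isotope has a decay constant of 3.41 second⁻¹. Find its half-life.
t½ = ln(2)/λ = 0.2033 seconds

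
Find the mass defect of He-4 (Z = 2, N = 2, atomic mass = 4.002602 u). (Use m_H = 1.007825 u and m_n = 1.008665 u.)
Δm = Z·m_H + N·m_n − M = 0.03038 u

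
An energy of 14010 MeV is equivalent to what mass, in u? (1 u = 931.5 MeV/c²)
m = E/c² = 15.04 u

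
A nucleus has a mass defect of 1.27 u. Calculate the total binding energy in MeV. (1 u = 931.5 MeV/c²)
B.E. = Δm × 931.5 = 1183 MeV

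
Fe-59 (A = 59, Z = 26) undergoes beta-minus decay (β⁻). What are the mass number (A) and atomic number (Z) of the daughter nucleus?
Daughter: A = 59, Z = 27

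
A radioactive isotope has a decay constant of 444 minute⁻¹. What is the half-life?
t½ = ln(2)/λ = 0.001561 minutes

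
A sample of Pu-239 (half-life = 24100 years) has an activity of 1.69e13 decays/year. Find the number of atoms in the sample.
N = A/λ = 5.876e17 atoms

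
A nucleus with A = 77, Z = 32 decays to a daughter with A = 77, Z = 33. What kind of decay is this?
ΔA = 0, ΔZ = +1 ⇒ beta-minus decay (β⁻)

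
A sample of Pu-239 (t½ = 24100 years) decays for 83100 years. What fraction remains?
N/N₀ = (1/2)^(t/t½) = 0.09162 = 9.16%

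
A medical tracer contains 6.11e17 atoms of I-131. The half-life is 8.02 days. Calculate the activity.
A = λN = 5.281e16 decays/day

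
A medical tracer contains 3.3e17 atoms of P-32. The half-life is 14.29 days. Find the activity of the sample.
A = λN = 1.601e16 decays/day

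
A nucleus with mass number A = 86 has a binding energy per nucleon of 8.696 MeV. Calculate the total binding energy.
B.E. = 8.696 × 86 = 747.9 MeV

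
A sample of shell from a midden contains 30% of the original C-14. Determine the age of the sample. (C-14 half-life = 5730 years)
Age = t½ × log₂(1/ratio) = 9953 years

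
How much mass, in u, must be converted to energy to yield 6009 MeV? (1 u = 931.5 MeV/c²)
m = E/c² = 6.451 u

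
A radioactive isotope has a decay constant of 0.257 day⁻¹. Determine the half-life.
t½ = ln(2)/λ = 2.697 days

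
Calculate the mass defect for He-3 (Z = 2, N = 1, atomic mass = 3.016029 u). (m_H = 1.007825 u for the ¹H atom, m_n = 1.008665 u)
Δm = Z·m_H + N·m_n − M = 0.008286 u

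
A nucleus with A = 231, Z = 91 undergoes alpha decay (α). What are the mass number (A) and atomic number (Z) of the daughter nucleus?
Daughter: A = 227, Z = 89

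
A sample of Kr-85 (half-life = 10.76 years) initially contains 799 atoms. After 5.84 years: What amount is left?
N = N₀(1/2)^(t/t½) = 548.5 atoms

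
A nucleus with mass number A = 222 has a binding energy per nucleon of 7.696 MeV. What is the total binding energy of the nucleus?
B.E. = 7.696 × 222 = 1709 MeV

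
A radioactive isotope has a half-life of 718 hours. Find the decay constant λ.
λ = ln(2)/t½ = 9.654e-4 hour⁻¹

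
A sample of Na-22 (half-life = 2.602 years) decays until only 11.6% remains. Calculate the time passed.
t = t½ × log₂(N₀/N) = 8.087 years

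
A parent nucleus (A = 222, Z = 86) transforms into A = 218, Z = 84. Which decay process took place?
ΔA = -4, ΔZ = -2 ⇒ alpha decay (α)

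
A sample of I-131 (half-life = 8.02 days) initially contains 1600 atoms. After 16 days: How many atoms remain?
N = N₀(1/2)^(t/t½) = 401.4 atoms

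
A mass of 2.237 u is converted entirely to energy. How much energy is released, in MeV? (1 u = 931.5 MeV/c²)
E = mc² = 2084 MeV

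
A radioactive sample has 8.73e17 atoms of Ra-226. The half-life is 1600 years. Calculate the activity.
A = λN = 3.782e14 decays/year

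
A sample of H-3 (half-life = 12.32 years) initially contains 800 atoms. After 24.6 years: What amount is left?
N = N₀(1/2)^(t/t½) = 200.5 atoms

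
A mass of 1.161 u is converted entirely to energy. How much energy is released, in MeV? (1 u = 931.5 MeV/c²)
E = mc² = 1081 MeV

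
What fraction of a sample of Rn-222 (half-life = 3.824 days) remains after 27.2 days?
N/N₀ = (1/2)^(t/t½) = 0.007224 = 0.722%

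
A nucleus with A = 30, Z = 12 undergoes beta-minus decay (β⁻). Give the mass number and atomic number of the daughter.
Daughter: A = 30, Z = 13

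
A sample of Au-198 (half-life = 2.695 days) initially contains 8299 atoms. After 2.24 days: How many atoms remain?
N = N₀(1/2)^(t/t½) = 4665 atoms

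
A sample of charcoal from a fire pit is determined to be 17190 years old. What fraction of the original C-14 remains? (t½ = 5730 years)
N/N₀ = (1/2)^(t/t½) = 0.125 = 12.5%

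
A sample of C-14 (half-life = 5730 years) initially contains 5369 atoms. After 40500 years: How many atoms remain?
N = N₀(1/2)^(t/t½) = 40.01 atoms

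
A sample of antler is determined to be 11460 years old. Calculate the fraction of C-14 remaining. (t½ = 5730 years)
N/N₀ = (1/2)^(t/t½) = 0.25 = 25%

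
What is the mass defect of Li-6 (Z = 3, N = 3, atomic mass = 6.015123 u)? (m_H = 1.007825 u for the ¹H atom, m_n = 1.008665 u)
Δm = Z·m_H + N·m_n − M = 0.03435 u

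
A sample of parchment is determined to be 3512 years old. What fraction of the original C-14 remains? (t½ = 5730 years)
N/N₀ = (1/2)^(t/t½) = 0.6539 = 65.4%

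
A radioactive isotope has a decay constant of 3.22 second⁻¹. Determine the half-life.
t½ = ln(2)/λ = 0.2153 seconds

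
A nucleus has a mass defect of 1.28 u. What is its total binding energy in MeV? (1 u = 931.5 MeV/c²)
B.E. = Δm × 931.5 = 1192 MeV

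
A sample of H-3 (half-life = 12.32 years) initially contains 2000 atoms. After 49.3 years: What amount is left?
N = N₀(1/2)^(t/t½) = 124.9 atoms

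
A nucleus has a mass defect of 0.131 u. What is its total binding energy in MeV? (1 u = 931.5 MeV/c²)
B.E. = Δm × 931.5 = 122 MeV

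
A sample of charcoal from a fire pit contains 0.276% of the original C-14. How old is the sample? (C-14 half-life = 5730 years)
Age = t½ × log₂(1/ratio) = 48710 years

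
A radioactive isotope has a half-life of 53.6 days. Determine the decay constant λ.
λ = ln(2)/t½ = 0.01293 day⁻¹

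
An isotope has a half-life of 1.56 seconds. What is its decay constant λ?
λ = ln(2)/t½ = 0.4443 second⁻¹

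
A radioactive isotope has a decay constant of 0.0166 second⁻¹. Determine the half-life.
t½ = ln(2)/λ = 41.76 seconds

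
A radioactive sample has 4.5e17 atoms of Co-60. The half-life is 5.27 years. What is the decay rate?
A = λN = 5.919e16 decays/year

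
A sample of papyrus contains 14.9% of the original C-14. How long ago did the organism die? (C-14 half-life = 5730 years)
Age = t½ × log₂(1/ratio) = 15740 years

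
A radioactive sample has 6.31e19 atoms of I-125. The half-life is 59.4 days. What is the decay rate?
A = λN = 7.363e17 decays/day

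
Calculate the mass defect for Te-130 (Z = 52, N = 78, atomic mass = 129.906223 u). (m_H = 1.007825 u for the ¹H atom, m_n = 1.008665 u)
Δm = Z·m_H + N·m_n − M = 1.177 u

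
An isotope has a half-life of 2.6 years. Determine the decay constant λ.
λ = ln(2)/t½ = 0.2666 year⁻¹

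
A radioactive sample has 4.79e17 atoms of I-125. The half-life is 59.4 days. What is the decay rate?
A = λN = 5.59e15 decays/day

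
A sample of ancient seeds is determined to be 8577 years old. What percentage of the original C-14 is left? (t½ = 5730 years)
N/N₀ = (1/2)^(t/t½) = 0.3543 = 35.4%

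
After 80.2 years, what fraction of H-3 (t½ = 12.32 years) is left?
N/N₀ = (1/2)^(t/t½) = 0.01097 = 1.1%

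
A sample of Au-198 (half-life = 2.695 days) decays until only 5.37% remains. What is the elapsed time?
t = t½ × log₂(N₀/N) = 11.37 days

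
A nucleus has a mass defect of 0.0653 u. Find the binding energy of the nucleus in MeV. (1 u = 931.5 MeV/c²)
B.E. = Δm × 931.5 = 60.83 MeV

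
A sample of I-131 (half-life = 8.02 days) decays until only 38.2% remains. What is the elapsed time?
t = t½ × log₂(N₀/N) = 11.13 days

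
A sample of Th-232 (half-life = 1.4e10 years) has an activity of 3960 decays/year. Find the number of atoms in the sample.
N = A/λ = 7.998e13 atoms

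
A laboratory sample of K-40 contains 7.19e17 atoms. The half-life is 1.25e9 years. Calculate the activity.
A = λN = 3.987e8 decays/year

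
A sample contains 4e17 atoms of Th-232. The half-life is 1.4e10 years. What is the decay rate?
A = λN = 1.98e7 decays/year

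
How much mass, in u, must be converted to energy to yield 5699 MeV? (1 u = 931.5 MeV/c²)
m = E/c² = 6.118 u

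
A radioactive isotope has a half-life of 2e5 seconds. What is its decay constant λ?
λ = ln(2)/t½ = 3.466e-6 second⁻¹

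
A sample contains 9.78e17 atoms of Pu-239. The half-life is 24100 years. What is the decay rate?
A = λN = 2.813e13 decays/year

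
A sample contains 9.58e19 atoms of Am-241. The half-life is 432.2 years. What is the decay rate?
A = λN = 1.536e17 decays/year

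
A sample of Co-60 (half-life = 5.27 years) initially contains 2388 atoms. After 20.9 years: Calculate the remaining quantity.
N = N₀(1/2)^(t/t½) = 152.8 atoms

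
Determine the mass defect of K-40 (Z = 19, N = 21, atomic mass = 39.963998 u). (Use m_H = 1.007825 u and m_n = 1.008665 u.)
Δm = Z·m_H + N·m_n − M = 0.3666 u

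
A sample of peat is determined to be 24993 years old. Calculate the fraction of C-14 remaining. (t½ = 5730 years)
N/N₀ = (1/2)^(t/t½) = 0.04864 = 4.86%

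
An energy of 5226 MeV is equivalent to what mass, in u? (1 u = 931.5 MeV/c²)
m = E/c² = 5.61 u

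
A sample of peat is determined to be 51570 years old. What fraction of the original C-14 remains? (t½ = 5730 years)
N/N₀ = (1/2)^(t/t½) = 0.001953 = 0.195%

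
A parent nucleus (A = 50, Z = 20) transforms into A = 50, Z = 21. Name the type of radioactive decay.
ΔA = 0, ΔZ = +1 ⇒ beta-minus decay (β⁻)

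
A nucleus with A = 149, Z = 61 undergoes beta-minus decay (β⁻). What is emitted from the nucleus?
β⁻: electron (e⁻) + antineutrino (ν̄ₑ)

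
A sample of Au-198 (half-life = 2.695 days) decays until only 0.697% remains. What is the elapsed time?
t = t½ × log₂(N₀/N) = 19.31 days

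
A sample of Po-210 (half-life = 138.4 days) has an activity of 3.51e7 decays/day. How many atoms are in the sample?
N = A/λ = 7.008e9 atoms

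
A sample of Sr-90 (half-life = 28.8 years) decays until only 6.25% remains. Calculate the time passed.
t = t½ × log₂(N₀/N) = 115.2 years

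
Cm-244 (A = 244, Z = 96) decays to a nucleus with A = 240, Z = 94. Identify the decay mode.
ΔA = -4, ΔZ = -2 ⇒ alpha decay (α)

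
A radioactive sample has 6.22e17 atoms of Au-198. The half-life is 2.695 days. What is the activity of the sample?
A = λN = 1.6e17 decays/day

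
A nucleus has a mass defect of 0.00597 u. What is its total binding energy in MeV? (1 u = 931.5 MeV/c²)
B.E. = Δm × 931.5 = 5.561 MeV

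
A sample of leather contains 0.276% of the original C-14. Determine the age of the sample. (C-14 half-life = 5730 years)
Age = t½ × log₂(1/ratio) = 48710 years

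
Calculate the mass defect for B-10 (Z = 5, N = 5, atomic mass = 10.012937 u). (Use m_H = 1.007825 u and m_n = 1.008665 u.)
Δm = Z·m_H + N·m_n − M = 0.06951 u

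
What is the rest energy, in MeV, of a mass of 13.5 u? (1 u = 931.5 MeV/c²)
E = mc² = 12580 MeV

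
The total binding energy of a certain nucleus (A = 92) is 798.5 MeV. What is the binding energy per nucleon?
B.E./A = 798.5/92 = 8.679 MeV/nucleon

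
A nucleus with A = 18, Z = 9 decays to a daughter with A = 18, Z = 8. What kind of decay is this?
ΔA = 0, ΔZ = -1 ⇒ beta-plus decay (β⁺) or electron capture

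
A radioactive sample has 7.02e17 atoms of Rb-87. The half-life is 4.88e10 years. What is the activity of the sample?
A = λN = 9.971e6 decays/year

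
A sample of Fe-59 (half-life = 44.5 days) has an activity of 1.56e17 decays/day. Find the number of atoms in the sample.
N = A/λ = 1.002e19 atoms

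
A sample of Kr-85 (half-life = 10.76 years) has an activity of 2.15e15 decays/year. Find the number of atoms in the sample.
N = A/λ = 3.338e16 atoms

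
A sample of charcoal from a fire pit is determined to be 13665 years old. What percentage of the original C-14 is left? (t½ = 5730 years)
N/N₀ = (1/2)^(t/t½) = 0.1915 = 19.1%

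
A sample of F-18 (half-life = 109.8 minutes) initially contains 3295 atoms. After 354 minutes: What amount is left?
N = N₀(1/2)^(t/t½) = 352.6 atoms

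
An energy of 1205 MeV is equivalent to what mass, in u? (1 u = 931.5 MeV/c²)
m = E/c² = 1.294 u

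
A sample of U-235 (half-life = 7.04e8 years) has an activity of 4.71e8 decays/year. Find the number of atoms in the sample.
N = A/λ = 4.784e17 atoms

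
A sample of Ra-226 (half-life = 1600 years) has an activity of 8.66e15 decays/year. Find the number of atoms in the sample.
N = A/λ = 1.999e19 atoms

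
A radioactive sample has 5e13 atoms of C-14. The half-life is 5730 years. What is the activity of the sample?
A = λN = 6.048e9 decays/year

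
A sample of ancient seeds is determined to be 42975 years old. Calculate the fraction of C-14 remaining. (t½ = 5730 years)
N/N₀ = (1/2)^(t/t½) = 0.005524 = 0.552%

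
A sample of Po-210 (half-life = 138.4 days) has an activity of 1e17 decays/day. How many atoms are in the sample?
N = A/λ = 1.997e19 atoms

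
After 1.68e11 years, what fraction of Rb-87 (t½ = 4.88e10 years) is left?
N/N₀ = (1/2)^(t/t½) = 0.09197 = 9.2%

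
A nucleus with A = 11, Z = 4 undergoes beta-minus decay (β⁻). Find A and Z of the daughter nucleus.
Daughter: A = 11, Z = 5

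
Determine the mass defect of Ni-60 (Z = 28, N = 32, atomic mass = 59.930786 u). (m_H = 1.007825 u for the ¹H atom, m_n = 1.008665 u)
Δm = Z·m_H + N·m_n − M = 0.5656 u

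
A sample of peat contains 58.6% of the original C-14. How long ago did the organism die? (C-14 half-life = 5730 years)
Age = t½ × log₂(1/ratio) = 4418 years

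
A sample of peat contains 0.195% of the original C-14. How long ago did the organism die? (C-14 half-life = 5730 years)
Age = t½ × log₂(1/ratio) = 51580 years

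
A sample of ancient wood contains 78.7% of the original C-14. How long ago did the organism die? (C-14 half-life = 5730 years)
Age = t½ × log₂(1/ratio) = 1980 years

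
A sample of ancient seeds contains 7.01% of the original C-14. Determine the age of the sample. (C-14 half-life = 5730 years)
Age = t½ × log₂(1/ratio) = 21970 years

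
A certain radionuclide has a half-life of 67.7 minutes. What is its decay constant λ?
λ = ln(2)/t½ = 0.01024 minute⁻¹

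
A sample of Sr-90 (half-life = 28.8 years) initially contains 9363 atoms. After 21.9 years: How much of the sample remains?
N = N₀(1/2)^(t/t½) = 5527 atoms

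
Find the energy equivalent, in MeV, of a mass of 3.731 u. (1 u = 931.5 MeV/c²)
E = mc² = 3475 MeV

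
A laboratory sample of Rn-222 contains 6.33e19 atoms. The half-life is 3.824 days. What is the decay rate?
A = λN = 1.147e19 decays/day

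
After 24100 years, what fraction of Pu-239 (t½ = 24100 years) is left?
N/N₀ = (1/2)^(t/t½) = 0.5 = 50%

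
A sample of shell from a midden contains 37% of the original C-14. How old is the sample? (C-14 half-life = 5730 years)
Age = t½ × log₂(1/ratio) = 8219 years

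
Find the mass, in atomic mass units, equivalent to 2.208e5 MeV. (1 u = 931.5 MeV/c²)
m = E/c² = 237 u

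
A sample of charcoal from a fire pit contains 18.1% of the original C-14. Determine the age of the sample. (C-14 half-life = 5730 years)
Age = t½ × log₂(1/ratio) = 14130 years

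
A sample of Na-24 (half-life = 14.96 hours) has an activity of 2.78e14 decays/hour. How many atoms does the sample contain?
N = A/λ = 6e15 atoms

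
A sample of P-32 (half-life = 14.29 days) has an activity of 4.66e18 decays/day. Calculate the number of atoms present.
N = A/λ = 9.607e19 atoms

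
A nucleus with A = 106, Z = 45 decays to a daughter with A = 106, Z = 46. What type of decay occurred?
ΔA = 0, ΔZ = +1 ⇒ beta-minus decay (β⁻)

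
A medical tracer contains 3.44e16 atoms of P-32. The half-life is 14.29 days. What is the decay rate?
A = λN = 1.669e15 decays/day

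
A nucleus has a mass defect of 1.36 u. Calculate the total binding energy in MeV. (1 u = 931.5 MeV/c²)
B.E. = Δm × 931.5 = 1267 MeV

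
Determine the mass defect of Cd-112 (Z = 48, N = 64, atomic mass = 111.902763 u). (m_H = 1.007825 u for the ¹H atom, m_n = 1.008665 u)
Δm = Z·m_H + N·m_n − M = 1.027 u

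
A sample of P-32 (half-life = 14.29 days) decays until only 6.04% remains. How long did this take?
t = t½ × log₂(N₀/N) = 57.86 days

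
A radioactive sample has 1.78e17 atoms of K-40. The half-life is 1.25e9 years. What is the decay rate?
A = λN = 9.87e7 decays/year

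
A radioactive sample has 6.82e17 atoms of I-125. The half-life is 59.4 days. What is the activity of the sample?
A = λN = 7.958e15 decays/day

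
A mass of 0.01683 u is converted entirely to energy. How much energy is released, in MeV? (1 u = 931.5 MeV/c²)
E = mc² = 15.68 MeV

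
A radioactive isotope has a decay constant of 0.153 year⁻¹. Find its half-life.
t½ = ln(2)/λ = 4.53 years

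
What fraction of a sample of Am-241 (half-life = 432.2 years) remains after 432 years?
N/N₀ = (1/2)^(t/t½) = 0.5002 = 50%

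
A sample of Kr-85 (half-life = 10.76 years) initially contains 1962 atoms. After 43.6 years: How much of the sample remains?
N = N₀(1/2)^(t/t½) = 118.3 atoms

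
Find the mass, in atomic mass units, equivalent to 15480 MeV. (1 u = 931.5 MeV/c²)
m = E/c² = 16.62 u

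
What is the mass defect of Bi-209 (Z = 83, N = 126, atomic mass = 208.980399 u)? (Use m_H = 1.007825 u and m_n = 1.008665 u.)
Δm = Z·m_H + N·m_n − M = 1.761 u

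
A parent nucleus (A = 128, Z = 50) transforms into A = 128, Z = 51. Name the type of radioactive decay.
ΔA = 0, ΔZ = +1 ⇒ beta-minus decay (β⁻)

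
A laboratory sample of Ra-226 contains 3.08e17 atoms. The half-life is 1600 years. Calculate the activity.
A = λN = 1.334e14 decays/year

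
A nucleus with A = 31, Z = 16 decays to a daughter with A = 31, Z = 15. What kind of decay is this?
ΔA = 0, ΔZ = -1 ⇒ beta-plus decay (β⁺) or electron capture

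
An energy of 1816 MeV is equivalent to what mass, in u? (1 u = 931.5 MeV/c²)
m = E/c² = 1.95 u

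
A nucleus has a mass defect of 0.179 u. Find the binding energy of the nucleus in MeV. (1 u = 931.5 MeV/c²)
B.E. = Δm × 931.5 = 166.7 MeV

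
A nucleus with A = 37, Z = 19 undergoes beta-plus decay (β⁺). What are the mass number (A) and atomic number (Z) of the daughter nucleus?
Daughter: A = 37, Z = 18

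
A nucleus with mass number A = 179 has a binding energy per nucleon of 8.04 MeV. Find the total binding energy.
B.E. = 8.04 × 179 = 1439 MeV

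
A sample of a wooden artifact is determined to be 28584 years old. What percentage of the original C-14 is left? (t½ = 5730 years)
N/N₀ = (1/2)^(t/t½) = 0.0315 = 3.15%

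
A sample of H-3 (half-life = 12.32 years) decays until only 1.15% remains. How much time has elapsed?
t = t½ × log₂(N₀/N) = 79.37 years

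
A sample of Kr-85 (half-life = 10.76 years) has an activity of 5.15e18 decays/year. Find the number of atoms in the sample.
N = A/λ = 7.995e19 atoms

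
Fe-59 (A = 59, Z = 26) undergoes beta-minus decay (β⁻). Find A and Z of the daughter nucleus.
Daughter: A = 59, Z = 27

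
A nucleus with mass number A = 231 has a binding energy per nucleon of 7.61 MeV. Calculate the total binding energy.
B.E. = 7.61 × 231 = 1758 MeV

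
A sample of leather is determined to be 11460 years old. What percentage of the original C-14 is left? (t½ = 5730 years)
N/N₀ = (1/2)^(t/t½) = 0.25 = 25%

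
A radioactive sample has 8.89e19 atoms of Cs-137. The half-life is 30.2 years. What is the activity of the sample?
A = λN = 2.04e18 decays/year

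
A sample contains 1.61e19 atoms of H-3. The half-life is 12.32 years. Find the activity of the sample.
A = λN = 9.058e17 decays/year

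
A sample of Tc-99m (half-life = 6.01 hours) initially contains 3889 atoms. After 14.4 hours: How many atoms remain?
N = N₀(1/2)^(t/t½) = 738.9 atoms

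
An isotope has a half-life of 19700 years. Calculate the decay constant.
λ = ln(2)/t½ = 3.519e-5 year⁻¹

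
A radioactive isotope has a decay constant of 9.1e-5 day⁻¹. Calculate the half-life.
t½ = ln(2)/λ = 7617 days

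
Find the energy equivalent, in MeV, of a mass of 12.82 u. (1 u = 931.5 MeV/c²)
E = mc² = 11940 MeV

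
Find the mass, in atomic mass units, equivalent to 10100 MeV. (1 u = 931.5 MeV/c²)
m = E/c² = 10.84 u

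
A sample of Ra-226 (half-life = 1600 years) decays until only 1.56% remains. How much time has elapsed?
t = t½ × log₂(N₀/N) = 9604 years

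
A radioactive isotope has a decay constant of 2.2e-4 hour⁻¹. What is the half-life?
t½ = ln(2)/λ = 3151 hours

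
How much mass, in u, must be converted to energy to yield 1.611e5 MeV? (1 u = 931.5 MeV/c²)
m = E/c² = 172.9 u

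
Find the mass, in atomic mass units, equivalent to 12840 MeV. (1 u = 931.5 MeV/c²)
m = E/c² = 13.78 u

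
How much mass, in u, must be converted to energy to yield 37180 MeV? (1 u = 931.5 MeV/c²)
m = E/c² = 39.91 u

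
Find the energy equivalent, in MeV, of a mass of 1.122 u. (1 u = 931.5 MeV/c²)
E = mc² = 1045 MeV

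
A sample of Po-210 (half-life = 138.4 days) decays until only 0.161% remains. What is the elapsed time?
t = t½ × log₂(N₀/N) = 1284 days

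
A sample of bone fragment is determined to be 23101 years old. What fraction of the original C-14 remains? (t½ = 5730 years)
N/N₀ = (1/2)^(t/t½) = 0.06115 = 6.11%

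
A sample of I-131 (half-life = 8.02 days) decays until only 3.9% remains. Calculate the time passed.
t = t½ × log₂(N₀/N) = 37.54 days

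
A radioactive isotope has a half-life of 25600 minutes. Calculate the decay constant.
λ = ln(2)/t½ = 2.708e-5 minute⁻¹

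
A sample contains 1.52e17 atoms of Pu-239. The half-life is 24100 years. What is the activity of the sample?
A = λN = 4.372e12 decays/year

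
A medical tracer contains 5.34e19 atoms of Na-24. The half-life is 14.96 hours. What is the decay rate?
A = λN = 2.474e18 decays/hour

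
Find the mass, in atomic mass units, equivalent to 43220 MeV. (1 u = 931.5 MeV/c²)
m = E/c² = 46.4 u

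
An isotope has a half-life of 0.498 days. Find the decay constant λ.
λ = ln(2)/t½ = 1.392 day⁻¹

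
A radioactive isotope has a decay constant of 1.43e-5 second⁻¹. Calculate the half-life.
t½ = ln(2)/λ = 48470 seconds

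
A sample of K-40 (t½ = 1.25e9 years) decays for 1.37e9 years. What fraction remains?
N/N₀ = (1/2)^(t/t½) = 0.4678 = 46.8%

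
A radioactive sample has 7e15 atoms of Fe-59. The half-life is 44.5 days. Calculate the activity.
A = λN = 1.09e14 decays/day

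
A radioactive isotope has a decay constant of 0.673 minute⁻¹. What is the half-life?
t½ = ln(2)/λ = 1.03 minutes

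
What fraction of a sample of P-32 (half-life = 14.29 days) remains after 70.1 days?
N/N₀ = (1/2)^(t/t½) = 0.03336 = 3.34%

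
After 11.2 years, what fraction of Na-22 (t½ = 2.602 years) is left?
N/N₀ = (1/2)^(t/t½) = 0.05061 = 5.06%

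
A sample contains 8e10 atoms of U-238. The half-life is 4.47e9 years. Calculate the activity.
A = λN = 12.41 decays/year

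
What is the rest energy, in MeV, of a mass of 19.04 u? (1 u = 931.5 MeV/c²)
E = mc² = 17740 MeV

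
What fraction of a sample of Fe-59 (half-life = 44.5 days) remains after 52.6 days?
N/N₀ = (1/2)^(t/t½) = 0.4407 = 44.1%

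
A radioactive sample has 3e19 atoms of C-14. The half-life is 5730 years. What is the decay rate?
A = λN = 3.629e15 decays/year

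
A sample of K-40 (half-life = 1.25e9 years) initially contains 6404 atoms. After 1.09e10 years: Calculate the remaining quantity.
N = N₀(1/2)^(t/t½) = 15.19 atoms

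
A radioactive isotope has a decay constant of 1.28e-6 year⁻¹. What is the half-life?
t½ = ln(2)/λ = 5.415e5 years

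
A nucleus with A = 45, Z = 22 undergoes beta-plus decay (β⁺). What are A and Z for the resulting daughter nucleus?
Daughter: A = 45, Z = 21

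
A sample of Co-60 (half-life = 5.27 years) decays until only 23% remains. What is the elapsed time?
t = t½ × log₂(N₀/N) = 11.17 years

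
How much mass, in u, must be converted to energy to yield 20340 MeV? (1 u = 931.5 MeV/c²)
m = E/c² = 21.84 u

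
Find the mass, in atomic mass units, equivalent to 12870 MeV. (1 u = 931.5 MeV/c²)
m = E/c² = 13.82 u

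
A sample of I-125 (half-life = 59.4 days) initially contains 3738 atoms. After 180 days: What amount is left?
N = N₀(1/2)^(t/t½) = 457.5 atoms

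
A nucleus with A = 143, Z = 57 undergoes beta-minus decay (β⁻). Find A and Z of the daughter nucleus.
Daughter: A = 143, Z = 58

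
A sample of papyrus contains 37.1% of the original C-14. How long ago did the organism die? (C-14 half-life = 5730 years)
Age = t½ × log₂(1/ratio) = 8197 years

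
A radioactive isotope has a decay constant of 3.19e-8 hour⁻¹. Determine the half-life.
t½ = ln(2)/λ = 2.173e7 hours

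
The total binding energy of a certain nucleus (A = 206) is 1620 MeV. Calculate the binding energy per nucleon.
B.E./A = 1620/206 = 7.864 MeV/nucleon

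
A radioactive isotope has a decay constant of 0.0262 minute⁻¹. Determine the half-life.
t½ = ln(2)/λ = 26.46 minutes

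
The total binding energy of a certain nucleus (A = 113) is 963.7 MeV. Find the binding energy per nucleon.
B.E./A = 963.7/113 = 8.528 MeV/nucleon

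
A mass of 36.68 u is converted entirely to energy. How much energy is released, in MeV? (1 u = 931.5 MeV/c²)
E = mc² = 34170 MeV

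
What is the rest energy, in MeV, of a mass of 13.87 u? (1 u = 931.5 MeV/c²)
E = mc² = 12920 MeV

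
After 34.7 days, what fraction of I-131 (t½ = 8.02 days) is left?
N/N₀ = (1/2)^(t/t½) = 0.04984 = 4.98%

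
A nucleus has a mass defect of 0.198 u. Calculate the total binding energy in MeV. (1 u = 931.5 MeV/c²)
B.E. = Δm × 931.5 = 184.4 MeV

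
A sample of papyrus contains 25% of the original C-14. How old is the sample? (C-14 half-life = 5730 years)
Age = t½ × log₂(1/ratio) = 11460 years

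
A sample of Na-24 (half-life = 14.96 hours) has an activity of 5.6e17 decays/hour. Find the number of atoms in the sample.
N = A/λ = 1.209e19 atoms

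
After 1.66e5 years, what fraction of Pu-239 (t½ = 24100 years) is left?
N/N₀ = (1/2)^(t/t½) = 0.008443 = 0.844%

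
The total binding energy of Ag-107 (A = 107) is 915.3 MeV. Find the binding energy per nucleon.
B.E./A = 915.3/107 = 8.554 MeV/nucleon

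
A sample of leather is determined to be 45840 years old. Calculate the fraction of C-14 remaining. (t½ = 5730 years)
N/N₀ = (1/2)^(t/t½) = 0.003906 = 0.391%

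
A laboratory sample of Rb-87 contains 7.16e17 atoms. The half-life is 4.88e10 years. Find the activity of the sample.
A = λN = 1.017e7 decays/year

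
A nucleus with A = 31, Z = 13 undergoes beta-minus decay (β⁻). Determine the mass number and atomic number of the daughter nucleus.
Daughter: A = 31, Z = 14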